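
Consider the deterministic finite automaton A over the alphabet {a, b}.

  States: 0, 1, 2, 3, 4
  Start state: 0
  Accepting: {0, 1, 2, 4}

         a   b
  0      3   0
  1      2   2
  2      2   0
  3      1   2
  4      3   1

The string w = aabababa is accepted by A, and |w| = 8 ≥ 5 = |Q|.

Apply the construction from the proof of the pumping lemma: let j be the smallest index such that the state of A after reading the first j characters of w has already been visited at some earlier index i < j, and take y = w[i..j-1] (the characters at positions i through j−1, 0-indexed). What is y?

a

Run of A on w = a a b a b a b a:
  step 0: 0  (start)
  step 1: 3  (read a: 0→3)
  step 2: 1  (read a: 3→1)
  step 3: 2  (read b: 1→2)
  step 4: 2  (read a: 2→2)   ← first repeat (2 seen earlier)
  step 5: 0  (read b: 2→0)
  step 6: 3  (read a: 0→3)
  step 7: 2  (read b: 3→2)
  step 8: 2  (read a: 2→2)

So i = 3, j = 4, giving x = w[0:3] = aab, y = w[3:4] = a, z = w[4:8] = baba.
Check: |xy| = 4 ≤ 5 and |y| = 1 ≥ 1. Reading y takes A from 2 back to 2, so every xyⁱz is accepted.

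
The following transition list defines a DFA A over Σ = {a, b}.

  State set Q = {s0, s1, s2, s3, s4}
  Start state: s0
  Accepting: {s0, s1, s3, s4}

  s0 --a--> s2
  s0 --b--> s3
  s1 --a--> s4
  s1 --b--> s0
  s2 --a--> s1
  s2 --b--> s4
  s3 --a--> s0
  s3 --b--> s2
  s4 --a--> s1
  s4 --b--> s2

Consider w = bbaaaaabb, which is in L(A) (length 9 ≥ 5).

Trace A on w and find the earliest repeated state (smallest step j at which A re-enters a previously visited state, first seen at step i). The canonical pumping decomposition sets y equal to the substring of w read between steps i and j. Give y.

aa

State sequence: s0 -b-> s3 -b-> s2 -a-> s1 -a-> s4 -a-> s1 -a-> s4 -a-> s1 -b-> s0 -b-> s3
First repeat at step 5: s1 was already visited.

So i = 3, j = 5, giving x = w[0:3] = bba, y = w[3:5] = aa, z = w[5:9] = aabb.
Check: |xy| = 5 ≤ 5 and |y| = 2 ≥ 1. Reading y takes A from s1 back to s1, so every xyⁱz is accepted.
The DFA has 5 states, so the proof of the pumping lemma guarantees a repeated state among the first 5+1 visited; the segment between the two visits is the pumpable y.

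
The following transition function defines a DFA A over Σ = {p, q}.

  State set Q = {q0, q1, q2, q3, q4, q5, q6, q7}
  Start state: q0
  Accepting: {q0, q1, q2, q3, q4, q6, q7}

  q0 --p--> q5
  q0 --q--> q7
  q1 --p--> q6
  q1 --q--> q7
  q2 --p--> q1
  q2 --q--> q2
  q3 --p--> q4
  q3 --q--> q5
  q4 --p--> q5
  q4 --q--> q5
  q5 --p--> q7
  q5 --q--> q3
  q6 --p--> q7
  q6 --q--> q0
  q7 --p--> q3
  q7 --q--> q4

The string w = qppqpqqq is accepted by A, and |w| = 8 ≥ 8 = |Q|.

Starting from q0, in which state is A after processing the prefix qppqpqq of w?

Run of A on the first 7 characters of w = q p p q p q q:
  step 0: q0  (start)
  step 1: q7  (read q: q0→q7)
  step 2: q3  (read p: q7→q3)
  step 3: q4  (read p: q3→q4)
  step 4: q5  (read q: q4→q5)
  step 5: q7  (read p: q5→q7)
  step 6: q4  (read q: q7→q4)
  step 7: q5  (read q: q4→q5)

After reading 7 characters, A is in state q5.
(This kind of state-tracing is the core of the pumping-lemma construction: with 8 states, pigeonhole forces a repeat within the first 8 steps.)

q5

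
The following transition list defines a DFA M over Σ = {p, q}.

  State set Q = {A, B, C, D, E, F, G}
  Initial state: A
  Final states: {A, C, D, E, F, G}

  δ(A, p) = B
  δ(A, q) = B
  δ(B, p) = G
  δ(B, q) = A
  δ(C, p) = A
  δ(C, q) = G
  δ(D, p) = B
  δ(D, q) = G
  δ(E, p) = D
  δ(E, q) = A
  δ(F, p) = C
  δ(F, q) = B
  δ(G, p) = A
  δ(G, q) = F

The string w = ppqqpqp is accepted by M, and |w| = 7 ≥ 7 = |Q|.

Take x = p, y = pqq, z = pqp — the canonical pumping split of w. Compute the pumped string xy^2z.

xy^2z = p·pqq·pqq·pqp = ppqqpqqpqp.
Reading y = pqq takes M from B back to B, so after x·y·y the machine is still in B, and z then leads to the accepting state C. Hence ppqqpqqpqp ∈ L(M).

ppqqpqqpqp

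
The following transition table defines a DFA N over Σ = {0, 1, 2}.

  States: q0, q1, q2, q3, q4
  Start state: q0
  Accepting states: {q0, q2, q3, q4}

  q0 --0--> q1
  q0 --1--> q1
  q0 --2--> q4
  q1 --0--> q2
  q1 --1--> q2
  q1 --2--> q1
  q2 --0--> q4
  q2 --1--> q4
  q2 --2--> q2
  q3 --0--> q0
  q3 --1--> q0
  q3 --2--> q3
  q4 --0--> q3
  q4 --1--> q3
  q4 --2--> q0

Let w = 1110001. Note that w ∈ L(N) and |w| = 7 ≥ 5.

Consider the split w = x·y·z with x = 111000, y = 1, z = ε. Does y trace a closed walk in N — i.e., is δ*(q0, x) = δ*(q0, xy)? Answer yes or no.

Run of N on the first 7 characters of w = 1 1 1 0 0 0 1:
  step 0: q0  (start)
  step 1: q1  (read 1: q0→q1)
  step 2: q2  (read 1: q1→q2)
  step 3: q4  (read 1: q2→q4)
  step 4: q3  (read 0: q4→q3)
  step 5: q0  (read 0: q3→q0)
  step 6: q1  (read 0: q0→q1)
  step 7: q2  (read 1: q1→q2)

After x (step 6): q1. After xy (step 7): q2.
They differ (q1 ≠ q2), so y is not a cycle from the state after x; this split is not the one the pumping-lemma construction produces, and pumping y need not keep the string in L(N).

no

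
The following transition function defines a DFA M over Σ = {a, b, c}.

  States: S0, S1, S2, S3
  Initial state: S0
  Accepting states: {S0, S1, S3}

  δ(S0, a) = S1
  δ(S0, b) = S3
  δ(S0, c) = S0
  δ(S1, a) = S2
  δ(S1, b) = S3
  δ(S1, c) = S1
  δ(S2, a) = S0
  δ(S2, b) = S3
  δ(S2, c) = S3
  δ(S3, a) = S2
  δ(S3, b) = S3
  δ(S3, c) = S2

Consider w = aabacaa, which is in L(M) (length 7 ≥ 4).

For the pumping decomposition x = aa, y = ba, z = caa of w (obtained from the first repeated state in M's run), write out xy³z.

xy^3z = aa·ba·ba·ba·caa = aabababacaa.
Reading y = ba takes M from S2 back to S2, so after x·y·y·y the machine is still in S2, and z then leads to the accepting state S0. Hence aabababacaa ∈ L(M).

aabababacaa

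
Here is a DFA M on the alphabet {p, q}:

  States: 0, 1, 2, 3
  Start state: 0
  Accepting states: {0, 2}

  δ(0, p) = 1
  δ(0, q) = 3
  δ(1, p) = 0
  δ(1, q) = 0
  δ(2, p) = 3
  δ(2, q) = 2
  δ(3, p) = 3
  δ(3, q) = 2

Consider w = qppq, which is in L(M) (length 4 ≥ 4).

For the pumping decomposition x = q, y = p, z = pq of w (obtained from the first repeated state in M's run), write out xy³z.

qppppq

xy^3z = q·p·p·p·pq = qppppq.
Reading y = p takes M from 3 back to 3, so after x·y·y·y the machine is still in 3, and z then leads to the accepting state 2. Hence qppppq ∈ L(M).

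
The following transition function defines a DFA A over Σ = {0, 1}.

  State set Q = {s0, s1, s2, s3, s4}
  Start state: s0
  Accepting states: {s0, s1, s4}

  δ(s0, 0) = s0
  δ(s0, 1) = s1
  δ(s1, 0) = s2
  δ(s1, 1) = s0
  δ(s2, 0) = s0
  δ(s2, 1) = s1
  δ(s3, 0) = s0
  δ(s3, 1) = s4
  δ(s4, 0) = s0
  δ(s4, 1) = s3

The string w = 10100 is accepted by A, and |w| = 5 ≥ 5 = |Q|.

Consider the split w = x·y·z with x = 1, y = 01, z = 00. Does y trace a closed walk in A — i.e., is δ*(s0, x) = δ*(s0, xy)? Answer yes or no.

Run of A on the first 3 characters of w = 1 0 1:
  step 0: s0  (start)
  step 1: s1  (read 1: s0→s1)
  step 2: s2  (read 0: s1→s2)
  step 3: s1  (read 1: s2→s1)

After x (step 1): s1. After xy (step 3): s1.
They match, so y = 01 drives A around a cycle from s1 back to itself; pumping y any number of times keeps A in s1 before reading z, and xyⁱz ∈ L(A) for every i ≥ 0.

yes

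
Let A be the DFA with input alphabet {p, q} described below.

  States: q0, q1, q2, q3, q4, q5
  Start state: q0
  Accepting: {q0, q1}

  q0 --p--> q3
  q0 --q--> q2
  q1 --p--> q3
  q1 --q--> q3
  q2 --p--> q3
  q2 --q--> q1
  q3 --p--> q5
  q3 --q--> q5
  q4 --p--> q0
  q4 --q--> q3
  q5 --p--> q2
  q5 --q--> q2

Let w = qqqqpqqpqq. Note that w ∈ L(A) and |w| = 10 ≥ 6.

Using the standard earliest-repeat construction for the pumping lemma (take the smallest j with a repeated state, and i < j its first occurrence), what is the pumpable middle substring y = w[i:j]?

qqqp

Run of A on w = q q q q p q q p q q:
  step 0: q0  (start)
  step 1: q2  (read q: q0→q2)
  step 2: q1  (read q: q2→q1)
  step 3: q3  (read q: q1→q3)
  step 4: q5  (read q: q3→q5)
  step 5: q2  (read p: q5→q2)   ← first repeat (q2 seen earlier)
  step 6: q1  (read q: q2→q1)
  step 7: q3  (read q: q1→q3)
  step 8: q5  (read p: q3→q5)
  step 9: q2  (read q: q5→q2)
  step 10: q1  (read q: q2→q1)

So i = 1, j = 5, giving x = w[0:1] = q, y = w[1:5] = qqqp, z = w[5:10] = qqpqq.
Check: |xy| = 5 ≤ 6 and |y| = 4 ≥ 1. Reading y takes A from q2 back to q2, so every xyⁱz is accepted.
Since A has 6 states, any run of length ≥ 6 visits 6+1 states, so by pigeonhole some state repeats within the first 6 steps — that repeat gives the pumpable loop.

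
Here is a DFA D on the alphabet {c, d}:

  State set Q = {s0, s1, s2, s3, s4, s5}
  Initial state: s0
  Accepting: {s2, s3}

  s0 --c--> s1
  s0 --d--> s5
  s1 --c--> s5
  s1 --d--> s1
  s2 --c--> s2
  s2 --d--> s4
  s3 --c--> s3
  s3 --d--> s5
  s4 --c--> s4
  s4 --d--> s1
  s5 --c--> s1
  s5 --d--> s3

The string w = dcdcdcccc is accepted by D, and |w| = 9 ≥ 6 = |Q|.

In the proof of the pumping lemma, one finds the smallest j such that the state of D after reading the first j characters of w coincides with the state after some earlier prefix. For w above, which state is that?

State sequence: s0 -d-> s5 -c-> s1 -d-> s1 -c-> s5 -d-> s3 -c-> s3 -c-> s3 -c-> s3 -c-> s3
First repeat at step 3: s1 was already visited.

The earliest repeat is at step j = 3: D is in s1, which it already visited at step i = 2.
The DFA has 6 states, so the proof of the pumping lemma guarantees a repeated state among the first 6+1 visited; the segment between the two visits is the pumpable y.

s1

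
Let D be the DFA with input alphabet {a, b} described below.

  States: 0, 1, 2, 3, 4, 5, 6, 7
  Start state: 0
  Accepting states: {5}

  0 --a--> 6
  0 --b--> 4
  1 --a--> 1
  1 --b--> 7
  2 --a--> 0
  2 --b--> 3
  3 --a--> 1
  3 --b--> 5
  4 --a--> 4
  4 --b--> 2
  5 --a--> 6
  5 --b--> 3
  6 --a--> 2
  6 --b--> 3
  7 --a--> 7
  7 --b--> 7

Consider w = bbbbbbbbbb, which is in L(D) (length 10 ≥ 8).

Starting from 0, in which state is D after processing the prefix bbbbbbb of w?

3

Run of D on the first 7 characters of w = b b b b b b b:
  step 0: 0  (start)
  step 1: 4  (read b: 0→4)
  step 2: 2  (read b: 4→2)
  step 3: 3  (read b: 2→3)
  step 4: 5  (read b: 3→5)
  step 5: 3  (read b: 5→3)
  step 6: 5  (read b: 3→5)
  step 7: 3  (read b: 5→3)

After reading 7 characters, D is in state 3.
(This kind of state-tracing is the core of the pumping-lemma construction: with 8 states, pigeonhole forces a repeat within the first 8 steps.)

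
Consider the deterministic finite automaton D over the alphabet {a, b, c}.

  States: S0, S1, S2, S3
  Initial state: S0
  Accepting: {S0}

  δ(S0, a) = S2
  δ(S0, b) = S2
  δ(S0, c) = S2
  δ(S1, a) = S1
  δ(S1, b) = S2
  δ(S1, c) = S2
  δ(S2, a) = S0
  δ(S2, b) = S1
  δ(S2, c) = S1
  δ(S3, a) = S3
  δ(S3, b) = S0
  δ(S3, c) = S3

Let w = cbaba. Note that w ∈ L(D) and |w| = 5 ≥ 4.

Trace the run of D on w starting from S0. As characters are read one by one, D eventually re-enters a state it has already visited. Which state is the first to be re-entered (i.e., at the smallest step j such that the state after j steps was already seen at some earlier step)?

S1

Run of D on w = c b a b a:
  step 0: S0  (start)
  step 1: S2  (read c: S0→S2)
  step 2: S1  (read b: S2→S1)
  step 3: S1  (read a: S1→S1)   ← first repeat (S1 seen earlier)
  step 4: S2  (read b: S1→S2)
  step 5: S0  (read a: S2→S0)

The earliest repeat is at step j = 3: D is in S1, which it already visited at step i = 2.
With |Q| = 4, pigeonhole forces a state repeat no later than step 4; the substring read between the first and second visits to that state can be pumped.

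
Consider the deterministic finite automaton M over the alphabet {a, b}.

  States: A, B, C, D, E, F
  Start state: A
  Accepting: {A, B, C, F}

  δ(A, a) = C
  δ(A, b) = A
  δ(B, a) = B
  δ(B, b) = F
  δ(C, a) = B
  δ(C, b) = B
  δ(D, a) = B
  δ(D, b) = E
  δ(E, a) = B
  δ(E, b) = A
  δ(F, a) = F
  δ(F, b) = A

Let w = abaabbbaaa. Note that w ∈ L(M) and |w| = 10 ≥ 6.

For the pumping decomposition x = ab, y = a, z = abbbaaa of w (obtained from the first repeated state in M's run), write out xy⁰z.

xy⁰z = xz = ab·abbbaaa = ababbbaaa.
Reading y = a takes M from B back to B, so after x the machine is still in B, and z then leads to the accepting state B. Hence ababbbaaa ∈ L(M).

ababbbaaa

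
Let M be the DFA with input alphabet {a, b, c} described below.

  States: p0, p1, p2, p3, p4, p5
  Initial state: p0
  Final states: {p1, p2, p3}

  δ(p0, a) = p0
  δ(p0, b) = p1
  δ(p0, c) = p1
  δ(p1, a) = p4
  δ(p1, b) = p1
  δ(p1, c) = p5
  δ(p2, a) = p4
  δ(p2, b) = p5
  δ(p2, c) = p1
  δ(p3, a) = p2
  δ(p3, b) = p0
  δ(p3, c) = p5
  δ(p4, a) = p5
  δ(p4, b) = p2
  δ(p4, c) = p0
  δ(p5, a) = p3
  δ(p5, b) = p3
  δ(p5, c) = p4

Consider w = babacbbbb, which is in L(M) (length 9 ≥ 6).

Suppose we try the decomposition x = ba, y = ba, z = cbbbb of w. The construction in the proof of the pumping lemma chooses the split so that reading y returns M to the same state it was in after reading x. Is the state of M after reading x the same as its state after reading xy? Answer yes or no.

Run of M on the first 4 characters of w = b a b a:
  step 0: p0  (start)
  step 1: p1  (read b: p0→p1)
  step 2: p4  (read a: p1→p4)
  step 3: p2  (read b: p4→p2)
  step 4: p4  (read a: p2→p4)

After x (step 2): p4. After xy (step 4): p4.
They match, so y = ba drives M around a cycle from p4 back to itself; pumping y any number of times keeps M in p4 before reading z, and xyⁱz ∈ L(M) for every i ≥ 0.

yes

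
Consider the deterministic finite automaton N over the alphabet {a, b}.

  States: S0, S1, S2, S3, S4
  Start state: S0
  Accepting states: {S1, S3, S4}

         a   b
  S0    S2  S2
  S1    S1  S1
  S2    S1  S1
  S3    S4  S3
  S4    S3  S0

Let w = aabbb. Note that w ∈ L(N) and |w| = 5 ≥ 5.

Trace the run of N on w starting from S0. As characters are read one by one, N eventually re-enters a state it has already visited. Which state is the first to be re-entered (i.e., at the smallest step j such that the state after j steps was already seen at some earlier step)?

S1

Run of N on w = a a b b b:
  step 0: S0  (start)
  step 1: S2  (read a: S0→S2)
  step 2: S1  (read a: S2→S1)
  step 3: S1  (read b: S1→S1)   ← first repeat (S1 seen earlier)
  step 4: S1  (read b: S1→S1)
  step 5: S1  (read b: S1→S1)

The earliest repeat is at step j = 3: N is in S1, which it already visited at step i = 2.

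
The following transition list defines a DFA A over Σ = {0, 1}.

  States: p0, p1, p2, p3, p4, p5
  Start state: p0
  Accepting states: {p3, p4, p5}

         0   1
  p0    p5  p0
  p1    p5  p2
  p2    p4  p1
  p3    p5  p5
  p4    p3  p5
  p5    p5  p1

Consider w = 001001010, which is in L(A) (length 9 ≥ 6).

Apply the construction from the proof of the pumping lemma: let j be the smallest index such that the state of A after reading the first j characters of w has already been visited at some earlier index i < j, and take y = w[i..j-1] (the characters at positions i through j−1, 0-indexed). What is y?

0

Run of A on w = 0 0 1 0 0 1 0 1 0:
  step 0: p0  (start)
  step 1: p5  (read 0: p0→p5)
  step 2: p5  (read 0: p5→p5)   ← first repeat (p5 seen earlier)
  step 3: p1  (read 1: p5→p1)
  step 4: p5  (read 0: p1→p5)
  step 5: p5  (read 0: p5→p5)
  step 6: p1  (read 1: p5→p1)
  step 7: p5  (read 0: p1→p5)
  step 8: p1  (read 1: p5→p1)
  step 9: p5  (read 0: p1→p5)

So i = 1, j = 2, giving x = w[0:1] = 0, y = w[1:2] = 0, z = w[2:9] = 1001010.
Check: |xy| = 2 ≤ 6 and |y| = 1 ≥ 1. Reading y takes A from p5 back to p5, so every xyⁱz is accepted.
With |Q| = 6, pigeonhole forces a state repeat no later than step 6; the substring read between the first and second visits to that state can be pumped.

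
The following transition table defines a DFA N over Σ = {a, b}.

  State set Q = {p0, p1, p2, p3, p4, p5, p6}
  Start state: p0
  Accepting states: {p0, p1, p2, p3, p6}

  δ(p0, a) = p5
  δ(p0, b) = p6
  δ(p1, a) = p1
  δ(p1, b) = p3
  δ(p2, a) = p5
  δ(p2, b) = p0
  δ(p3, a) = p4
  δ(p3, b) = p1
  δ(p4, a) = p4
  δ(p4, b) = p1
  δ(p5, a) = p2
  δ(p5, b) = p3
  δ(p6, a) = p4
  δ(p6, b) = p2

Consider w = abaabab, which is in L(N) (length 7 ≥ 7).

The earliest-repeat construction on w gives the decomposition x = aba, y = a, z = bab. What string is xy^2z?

abaaabab

xy^2z = aba·a·a·bab = abaaabab.
Reading y = a takes N from p4 back to p4, so after x·y·y the machine is still in p4, and z then leads to the accepting state p3. Hence abaaabab ∈ L(N).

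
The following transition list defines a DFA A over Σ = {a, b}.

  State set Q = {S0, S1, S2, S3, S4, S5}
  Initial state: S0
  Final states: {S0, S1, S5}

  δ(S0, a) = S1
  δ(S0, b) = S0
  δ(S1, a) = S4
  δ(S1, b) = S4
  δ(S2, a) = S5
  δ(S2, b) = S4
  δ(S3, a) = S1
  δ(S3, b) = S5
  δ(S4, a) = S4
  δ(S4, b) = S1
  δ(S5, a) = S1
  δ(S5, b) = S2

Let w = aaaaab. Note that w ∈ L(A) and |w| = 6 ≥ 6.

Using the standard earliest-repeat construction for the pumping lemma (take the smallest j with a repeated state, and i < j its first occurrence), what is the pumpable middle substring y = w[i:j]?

State sequence: S0 -a-> S1 -a-> S4 -a-> S4 -a-> S4 -a-> S4 -b-> S1
First repeat at step 3: S4 was already visited.

So i = 2, j = 3, giving x = w[0:2] = aa, y = w[2:3] = a, z = w[3:6] = aab.
Check: |xy| = 3 ≤ 6 and |y| = 1 ≥ 1. Reading y takes A from S4 back to S4, so every xyⁱz is accepted.
Pumping length from the standard proof: p = 6 (the number of states). The repeated state found above gives |xy| = j ≤ 6 and |y| = j − i ≥ 1.

a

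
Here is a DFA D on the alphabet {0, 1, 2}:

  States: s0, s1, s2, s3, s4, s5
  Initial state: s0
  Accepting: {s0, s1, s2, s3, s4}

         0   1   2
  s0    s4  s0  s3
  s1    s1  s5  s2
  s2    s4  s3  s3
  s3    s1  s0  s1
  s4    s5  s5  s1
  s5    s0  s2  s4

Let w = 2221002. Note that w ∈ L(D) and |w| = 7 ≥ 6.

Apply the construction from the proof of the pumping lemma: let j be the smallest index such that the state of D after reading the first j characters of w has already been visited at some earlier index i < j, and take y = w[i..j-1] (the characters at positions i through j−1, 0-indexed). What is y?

Run of D on w = 2 2 2 1 0 0 2:
  step 0: s0  (start)
  step 1: s3  (read 2: s0→s3)
  step 2: s1  (read 2: s3→s1)
  step 3: s2  (read 2: s1→s2)
  step 4: s3  (read 1: s2→s3)   ← first repeat (s3 seen earlier)
  step 5: s1  (read 0: s3→s1)
  step 6: s1  (read 0: s1→s1)
  step 7: s2  (read 2: s1→s2)

So i = 1, j = 4, giving x = w[0:1] = 2, y = w[1:4] = 221, z = w[4:7] = 002.
Check: |xy| = 4 ≤ 6 and |y| = 3 ≥ 1. Reading y takes D from s3 back to s3, so every xyⁱz is accepted.

221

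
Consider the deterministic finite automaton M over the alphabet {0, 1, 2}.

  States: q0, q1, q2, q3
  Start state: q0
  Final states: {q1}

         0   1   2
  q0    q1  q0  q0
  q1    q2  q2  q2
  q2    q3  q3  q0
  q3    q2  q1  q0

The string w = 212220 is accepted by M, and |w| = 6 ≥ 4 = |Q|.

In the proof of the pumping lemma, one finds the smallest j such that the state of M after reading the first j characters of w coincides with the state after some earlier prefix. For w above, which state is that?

State sequence: q0 -2-> q0 -1-> q0 -2-> q0 -2-> q0 -2-> q0 -0-> q1
First repeat at step 1: q0 was already visited.

The earliest repeat is at step j = 1: M is in q0, which it already visited at step i = 0.
Pumping length from the standard proof: p = 4 (the number of states). The repeated state found above gives |xy| = j ≤ 4 and |y| = j − i ≥ 1.

q0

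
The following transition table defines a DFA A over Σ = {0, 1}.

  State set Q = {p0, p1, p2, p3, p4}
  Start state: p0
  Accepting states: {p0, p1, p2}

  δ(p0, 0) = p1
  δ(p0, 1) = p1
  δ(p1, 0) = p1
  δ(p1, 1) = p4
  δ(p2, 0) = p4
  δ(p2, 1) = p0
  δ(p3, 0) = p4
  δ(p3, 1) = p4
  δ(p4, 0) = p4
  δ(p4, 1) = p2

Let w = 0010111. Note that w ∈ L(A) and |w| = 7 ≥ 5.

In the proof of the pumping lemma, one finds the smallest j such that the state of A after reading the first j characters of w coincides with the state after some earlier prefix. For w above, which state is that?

p1

Run of A on w = 0 0 1 0 1 1 1:
  step 0: p0  (start)
  step 1: p1  (read 0: p0→p1)
  step 2: p1  (read 0: p1→p1)   ← first repeat (p1 seen earlier)
  step 3: p4  (read 1: p1→p4)
  step 4: p4  (read 0: p4→p4)
  step 5: p2  (read 1: p4→p2)
  step 6: p0  (read 1: p2→p0)
  step 7: p1  (read 1: p0→p1)

The earliest repeat is at step j = 2: A is in p1, which it already visited at step i = 1.
Since A has 5 states, any run of length ≥ 5 visits 5+1 states, so by pigeonhole some state repeats within the first 5 steps — that repeat gives the pumpable loop.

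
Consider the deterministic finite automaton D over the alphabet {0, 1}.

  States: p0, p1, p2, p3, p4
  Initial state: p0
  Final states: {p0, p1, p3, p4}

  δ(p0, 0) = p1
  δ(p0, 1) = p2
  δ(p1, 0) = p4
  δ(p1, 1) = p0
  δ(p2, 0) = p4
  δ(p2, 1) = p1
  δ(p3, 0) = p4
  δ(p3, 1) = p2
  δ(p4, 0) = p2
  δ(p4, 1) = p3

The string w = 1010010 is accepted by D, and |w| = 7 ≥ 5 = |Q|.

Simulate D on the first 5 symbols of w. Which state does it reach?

p2

Run of D on the first 5 characters of w = 1 0 1 0 0:
  step 0: p0  (start)
  step 1: p2  (read 1: p0→p2)
  step 2: p4  (read 0: p2→p4)
  step 3: p3  (read 1: p4→p3)
  step 4: p4  (read 0: p3→p4)
  step 5: p2  (read 0: p4→p2)

After reading 5 characters, D is in state p2.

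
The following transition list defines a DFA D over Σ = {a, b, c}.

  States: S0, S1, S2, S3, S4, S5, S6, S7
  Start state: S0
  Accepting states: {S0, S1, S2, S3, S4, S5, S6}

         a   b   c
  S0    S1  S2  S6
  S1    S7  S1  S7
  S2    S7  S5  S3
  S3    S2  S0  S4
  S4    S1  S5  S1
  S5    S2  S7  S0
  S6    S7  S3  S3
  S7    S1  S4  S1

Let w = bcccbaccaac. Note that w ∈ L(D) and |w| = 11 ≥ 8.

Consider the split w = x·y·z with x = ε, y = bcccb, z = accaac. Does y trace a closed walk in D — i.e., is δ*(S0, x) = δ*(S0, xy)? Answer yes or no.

no

State sequence: S0 -b-> S2 -c-> S3 -c-> S4 -c-> S1 -b-> S1

After x (step 0): S0. After xy (step 5): S1.
They differ (S0 ≠ S1), so y is not a cycle from the state after x; this split is not the one the pumping-lemma construction produces, and pumping y need not keep the string in L(D).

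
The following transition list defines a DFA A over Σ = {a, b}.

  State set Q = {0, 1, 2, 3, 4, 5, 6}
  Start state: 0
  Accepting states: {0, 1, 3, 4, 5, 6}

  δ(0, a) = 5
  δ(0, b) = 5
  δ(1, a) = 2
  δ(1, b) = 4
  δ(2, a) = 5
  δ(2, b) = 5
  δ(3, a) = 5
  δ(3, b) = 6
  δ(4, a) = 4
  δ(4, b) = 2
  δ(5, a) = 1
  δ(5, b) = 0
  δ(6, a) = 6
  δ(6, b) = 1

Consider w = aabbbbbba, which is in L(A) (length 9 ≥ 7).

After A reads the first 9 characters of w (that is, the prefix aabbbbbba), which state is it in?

Run of A on the first 9 characters of w = a a b b b b b b a:
  step 0: 0  (start)
  step 1: 5  (read a: 0→5)
  step 2: 1  (read a: 5→1)
  step 3: 4  (read b: 1→4)
  step 4: 2  (read b: 4→2)
  step 5: 5  (read b: 2→5)
  step 6: 0  (read b: 5→0)
  step 7: 5  (read b: 0→5)
  step 8: 0  (read b: 5→0)
  step 9: 5  (read a: 0→5)

After reading 9 characters, A is in state 5.

5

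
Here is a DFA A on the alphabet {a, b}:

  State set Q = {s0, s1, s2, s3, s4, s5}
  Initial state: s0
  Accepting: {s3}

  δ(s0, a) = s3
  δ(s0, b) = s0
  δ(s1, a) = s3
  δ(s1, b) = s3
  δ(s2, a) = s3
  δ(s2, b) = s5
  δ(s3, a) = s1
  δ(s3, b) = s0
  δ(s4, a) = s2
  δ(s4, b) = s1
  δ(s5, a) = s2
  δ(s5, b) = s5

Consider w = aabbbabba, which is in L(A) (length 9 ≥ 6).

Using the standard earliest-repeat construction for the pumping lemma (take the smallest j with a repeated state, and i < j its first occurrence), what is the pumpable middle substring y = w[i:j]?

Run of A on w = a a b b b a b b a:
  step 0: s0  (start)
  step 1: s3  (read a: s0→s3)
  step 2: s1  (read a: s3→s1)
  step 3: s3  (read b: s1→s3)   ← first repeat (s3 seen earlier)
  step 4: s0  (read b: s3→s0)
  step 5: s0  (read b: s0→s0)
  step 6: s3  (read a: s0→s3)
  step 7: s0  (read b: s3→s0)
  step 8: s0  (read b: s0→s0)
  step 9: s3  (read a: s0→s3)

So i = 1, j = 3, giving x = w[0:1] = a, y = w[1:3] = ab, z = w[3:9] = bbabba.
Check: |xy| = 3 ≤ 6 and |y| = 2 ≥ 1. Reading y takes A from s3 back to s3, so every xyⁱz is accepted.
The DFA has 6 states, so the proof of the pumping lemma guarantees a repeated state among the first 6+1 visited; the segment between the two visits is the pumpable y.

ab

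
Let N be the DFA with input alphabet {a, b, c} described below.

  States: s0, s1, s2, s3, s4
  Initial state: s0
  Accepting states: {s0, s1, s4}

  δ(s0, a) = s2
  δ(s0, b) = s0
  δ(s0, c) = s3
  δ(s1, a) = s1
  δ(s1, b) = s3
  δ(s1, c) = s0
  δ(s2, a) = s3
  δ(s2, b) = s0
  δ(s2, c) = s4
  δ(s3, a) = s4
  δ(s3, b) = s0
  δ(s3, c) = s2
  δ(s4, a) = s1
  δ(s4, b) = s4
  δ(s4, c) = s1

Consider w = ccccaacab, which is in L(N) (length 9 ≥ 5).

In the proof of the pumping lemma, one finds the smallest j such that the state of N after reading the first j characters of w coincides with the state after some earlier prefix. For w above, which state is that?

State sequence: s0 -c-> s3 -c-> s2 -c-> s4 -c-> s1 -a-> s1 -a-> s1 -c-> s0 -a-> s2 -b-> s0
First repeat at step 5: s1 was already visited.

The earliest repeat is at step j = 5: N is in s1, which it already visited at step i = 4.
With |Q| = 5, pigeonhole forces a state repeat no later than step 5; the substring read between the first and second visits to that state can be pumped.

s1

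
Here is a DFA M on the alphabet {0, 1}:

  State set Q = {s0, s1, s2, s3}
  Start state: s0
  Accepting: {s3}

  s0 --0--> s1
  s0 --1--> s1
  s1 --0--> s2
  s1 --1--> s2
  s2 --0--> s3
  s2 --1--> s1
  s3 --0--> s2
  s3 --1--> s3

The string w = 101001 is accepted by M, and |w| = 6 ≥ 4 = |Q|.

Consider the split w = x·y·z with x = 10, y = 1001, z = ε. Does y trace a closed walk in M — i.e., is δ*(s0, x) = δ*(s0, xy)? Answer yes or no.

State sequence: s0 -1-> s1 -0-> s2 -1-> s1 -0-> s2 -0-> s3 -1-> s3

After x (step 2): s2. After xy (step 6): s3.
They differ (s2 ≠ s3), so y is not a cycle from the state after x; this split is not the one the pumping-lemma construction produces, and pumping y need not keep the string in L(M).

no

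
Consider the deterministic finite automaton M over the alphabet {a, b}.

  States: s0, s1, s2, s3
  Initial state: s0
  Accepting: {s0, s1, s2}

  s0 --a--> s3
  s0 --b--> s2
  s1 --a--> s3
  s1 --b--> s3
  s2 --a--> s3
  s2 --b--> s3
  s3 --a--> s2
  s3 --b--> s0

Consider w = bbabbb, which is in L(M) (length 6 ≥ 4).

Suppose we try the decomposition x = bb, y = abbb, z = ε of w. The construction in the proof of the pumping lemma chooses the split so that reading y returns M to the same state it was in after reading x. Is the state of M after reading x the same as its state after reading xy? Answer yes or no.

State sequence: s0 -b-> s2 -b-> s3 -a-> s2 -b-> s3 -b-> s0 -b-> s2

After x (step 2): s3. After xy (step 6): s2.
They differ (s3 ≠ s2), so y is not a cycle from the state after x; this split is not the one the pumping-lemma construction produces, and pumping y need not keep the string in L(M).

no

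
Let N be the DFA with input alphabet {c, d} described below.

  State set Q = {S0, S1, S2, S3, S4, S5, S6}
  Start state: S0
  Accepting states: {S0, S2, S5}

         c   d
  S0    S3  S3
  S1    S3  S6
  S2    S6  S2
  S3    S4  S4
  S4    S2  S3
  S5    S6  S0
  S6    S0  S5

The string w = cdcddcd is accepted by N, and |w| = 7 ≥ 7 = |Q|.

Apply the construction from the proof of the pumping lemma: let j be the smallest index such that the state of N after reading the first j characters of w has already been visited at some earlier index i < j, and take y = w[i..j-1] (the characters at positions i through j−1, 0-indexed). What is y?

Run of N on w = c d c d d c d:
  step 0: S0  (start)
  step 1: S3  (read c: S0→S3)
  step 2: S4  (read d: S3→S4)
  step 3: S2  (read c: S4→S2)
  step 4: S2  (read d: S2→S2)   ← first repeat (S2 seen earlier)
  step 5: S2  (read d: S2→S2)
  step 6: S6  (read c: S2→S6)
  step 7: S5  (read d: S6→S5)

So i = 3, j = 4, giving x = w[0:3] = cdc, y = w[3:4] = d, z = w[4:7] = dcd.
Check: |xy| = 4 ≤ 7 and |y| = 1 ≥ 1. Reading y takes N from S2 back to S2, so every xyⁱz is accepted.

d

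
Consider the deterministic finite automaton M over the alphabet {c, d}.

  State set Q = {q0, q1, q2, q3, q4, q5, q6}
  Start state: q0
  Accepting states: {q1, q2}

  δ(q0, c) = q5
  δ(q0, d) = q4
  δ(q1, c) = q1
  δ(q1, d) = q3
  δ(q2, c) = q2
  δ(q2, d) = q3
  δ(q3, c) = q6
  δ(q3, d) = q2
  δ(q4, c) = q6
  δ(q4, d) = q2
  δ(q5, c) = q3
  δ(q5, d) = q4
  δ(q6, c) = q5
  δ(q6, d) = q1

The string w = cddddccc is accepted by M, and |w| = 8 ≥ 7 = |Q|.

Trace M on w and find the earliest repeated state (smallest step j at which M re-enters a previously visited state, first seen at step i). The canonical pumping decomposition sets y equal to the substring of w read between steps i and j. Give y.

dd

State sequence: q0 -c-> q5 -d-> q4 -d-> q2 -d-> q3 -d-> q2 -c-> q2 -c-> q2 -c-> q2
First repeat at step 5: q2 was already visited.

So i = 3, j = 5, giving x = w[0:3] = cdd, y = w[3:5] = dd, z = w[5:8] = ccc.
Check: |xy| = 5 ≤ 7 and |y| = 2 ≥ 1. Reading y takes M from q2 back to q2, so every xyⁱz is accepted.
Pumping length from the standard proof: p = 7 (the number of states). The repeated state found above gives |xy| = j ≤ 7 and |y| = j − i ≥ 1.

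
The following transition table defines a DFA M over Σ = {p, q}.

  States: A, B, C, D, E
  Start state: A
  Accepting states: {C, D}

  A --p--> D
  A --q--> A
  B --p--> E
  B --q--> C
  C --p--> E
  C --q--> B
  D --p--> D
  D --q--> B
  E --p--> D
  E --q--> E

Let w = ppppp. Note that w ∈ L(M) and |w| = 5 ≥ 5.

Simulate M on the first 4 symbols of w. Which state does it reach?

D

State sequence: A -p-> D -p-> D -p-> D -p-> D

After reading 4 characters, M is in state D.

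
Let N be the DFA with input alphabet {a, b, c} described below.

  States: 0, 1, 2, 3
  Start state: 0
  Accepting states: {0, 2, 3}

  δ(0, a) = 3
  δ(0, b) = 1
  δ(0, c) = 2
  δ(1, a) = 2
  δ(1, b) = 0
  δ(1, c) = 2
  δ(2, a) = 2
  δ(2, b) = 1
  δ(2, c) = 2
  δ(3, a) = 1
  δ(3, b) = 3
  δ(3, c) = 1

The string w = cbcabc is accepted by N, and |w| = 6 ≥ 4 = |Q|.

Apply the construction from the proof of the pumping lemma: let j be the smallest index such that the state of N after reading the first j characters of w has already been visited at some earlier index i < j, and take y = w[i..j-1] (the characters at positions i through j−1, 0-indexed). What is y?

bc

State sequence: 0 -c-> 2 -b-> 1 -c-> 2 -a-> 2 -b-> 1 -c-> 2
First repeat at step 3: 2 was already visited.

So i = 1, j = 3, giving x = w[0:1] = c, y = w[1:3] = bc, z = w[3:6] = abc.
Check: |xy| = 3 ≤ 4 and |y| = 2 ≥ 1. Reading y takes N from 2 back to 2, so every xyⁱz is accepted.
Since N has 4 states, any run of length ≥ 4 visits 4+1 states, so by pigeonhole some state repeats within the first 4 steps — that repeat gives the pumpable loop.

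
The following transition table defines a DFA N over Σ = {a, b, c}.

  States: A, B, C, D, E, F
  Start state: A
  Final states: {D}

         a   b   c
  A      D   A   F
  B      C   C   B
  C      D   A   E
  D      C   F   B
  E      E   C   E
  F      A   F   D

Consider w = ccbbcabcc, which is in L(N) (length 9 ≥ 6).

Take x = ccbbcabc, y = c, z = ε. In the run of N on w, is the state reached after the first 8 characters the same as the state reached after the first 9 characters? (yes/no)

no

Run of N on the first 9 characters of w = c c b b c a b c c:
  step 0: A  (start)
  step 1: F  (read c: A→F)
  step 2: D  (read c: F→D)
  step 3: F  (read b: D→F)
  step 4: F  (read b: F→F)
  step 5: D  (read c: F→D)
  step 6: C  (read a: D→C)
  step 7: A  (read b: C→A)
  step 8: F  (read c: A→F)
  step 9: D  (read c: F→D)

After x (step 8): F. After xy (step 9): D.
They differ (F ≠ D), so y is not a cycle from the state after x; this split is not the one the pumping-lemma construction produces, and pumping y need not keep the string in L(N).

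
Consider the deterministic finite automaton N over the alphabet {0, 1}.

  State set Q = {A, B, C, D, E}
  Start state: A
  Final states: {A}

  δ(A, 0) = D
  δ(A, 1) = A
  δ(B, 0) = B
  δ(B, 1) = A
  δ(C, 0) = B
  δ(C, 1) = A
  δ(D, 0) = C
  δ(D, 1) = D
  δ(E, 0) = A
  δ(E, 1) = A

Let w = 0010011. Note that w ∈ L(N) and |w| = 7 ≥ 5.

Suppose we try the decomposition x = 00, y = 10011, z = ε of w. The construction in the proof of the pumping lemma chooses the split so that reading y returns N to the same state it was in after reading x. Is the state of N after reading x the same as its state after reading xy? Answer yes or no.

State sequence: A -0-> D -0-> C -1-> A -0-> D -0-> C -1-> A -1-> A

After x (step 2): C. After xy (step 7): A.
They differ (C ≠ A), so y is not a cycle from the state after x; this split is not the one the pumping-lemma construction produces, and pumping y need not keep the string in L(N).

no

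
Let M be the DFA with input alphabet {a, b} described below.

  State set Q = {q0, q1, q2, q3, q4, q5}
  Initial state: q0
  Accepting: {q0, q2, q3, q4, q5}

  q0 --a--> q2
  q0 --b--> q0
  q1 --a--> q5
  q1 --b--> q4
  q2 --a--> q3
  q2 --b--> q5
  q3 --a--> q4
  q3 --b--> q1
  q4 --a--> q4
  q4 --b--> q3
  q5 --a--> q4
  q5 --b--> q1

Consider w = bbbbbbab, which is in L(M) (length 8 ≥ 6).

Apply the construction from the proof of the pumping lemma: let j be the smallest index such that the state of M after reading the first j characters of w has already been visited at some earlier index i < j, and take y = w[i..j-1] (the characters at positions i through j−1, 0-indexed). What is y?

b

Run of M on w = b b b b b b a b:
  step 0: q0  (start)
  step 1: q0  (read b: q0→q0)   ← first repeat (q0 seen earlier)
  step 2: q0  (read b: q0→q0)
  step 3: q0  (read b: q0→q0)
  step 4: q0  (read b: q0→q0)
  step 5: q0  (read b: q0→q0)
  step 6: q0  (read b: q0→q0)
  step 7: q2  (read a: q0→q2)
  step 8: q5  (read b: q2→q5)

So i = 0, j = 1, giving x = w[0:0] = ε, y = w[0:1] = b, z = w[1:8] = bbbbbab.
Check: |xy| = 1 ≤ 6 and |y| = 1 ≥ 1. Reading y takes M from q0 back to q0, so every xyⁱz is accepted.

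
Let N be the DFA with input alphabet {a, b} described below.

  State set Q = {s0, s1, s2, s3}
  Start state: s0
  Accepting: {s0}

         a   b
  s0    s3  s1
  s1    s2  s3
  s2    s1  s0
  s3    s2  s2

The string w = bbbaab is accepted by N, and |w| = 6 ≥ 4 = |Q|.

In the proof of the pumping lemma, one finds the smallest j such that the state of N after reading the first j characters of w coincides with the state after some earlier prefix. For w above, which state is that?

State sequence: s0 -b-> s1 -b-> s3 -b-> s2 -a-> s1 -a-> s2 -b-> s0
First repeat at step 4: s1 was already visited.

The earliest repeat is at step j = 4: N is in s1, which it already visited at step i = 1.

s1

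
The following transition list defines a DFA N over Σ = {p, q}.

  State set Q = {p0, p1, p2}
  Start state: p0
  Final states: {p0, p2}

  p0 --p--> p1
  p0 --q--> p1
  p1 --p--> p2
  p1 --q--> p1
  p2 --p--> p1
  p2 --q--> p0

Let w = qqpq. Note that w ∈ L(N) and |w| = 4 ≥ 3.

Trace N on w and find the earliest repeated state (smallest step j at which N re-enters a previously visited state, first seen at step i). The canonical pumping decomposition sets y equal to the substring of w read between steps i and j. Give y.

Run of N on w = q q p q:
  step 0: p0  (start)
  step 1: p1  (read q: p0→p1)
  step 2: p1  (read q: p1→p1)   ← first repeat (p1 seen earlier)
  step 3: p2  (read p: p1→p2)
  step 4: p0  (read q: p2→p0)

So i = 1, j = 2, giving x = w[0:1] = q, y = w[1:2] = q, z = w[2:4] = pq.
Check: |xy| = 2 ≤ 3 and |y| = 1 ≥ 1. Reading y takes N from p1 back to p1, so every xyⁱz is accepted.

q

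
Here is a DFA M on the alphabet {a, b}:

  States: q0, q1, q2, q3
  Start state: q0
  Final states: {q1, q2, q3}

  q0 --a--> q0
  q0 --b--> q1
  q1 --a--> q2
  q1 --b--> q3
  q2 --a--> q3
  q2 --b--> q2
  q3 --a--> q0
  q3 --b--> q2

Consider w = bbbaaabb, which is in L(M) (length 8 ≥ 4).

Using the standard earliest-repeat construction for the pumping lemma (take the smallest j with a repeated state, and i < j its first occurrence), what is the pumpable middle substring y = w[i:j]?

State sequence: q0 -b-> q1 -b-> q3 -b-> q2 -a-> q3 -a-> q0 -a-> q0 -b-> q1 -b-> q3
First repeat at step 4: q3 was already visited.

So i = 2, j = 4, giving x = w[0:2] = bb, y = w[2:4] = ba, z = w[4:8] = aabb.
Check: |xy| = 4 ≤ 4 and |y| = 2 ≥ 1. Reading y takes M from q3 back to q3, so every xyⁱz is accepted.
Pumping length from the standard proof: p = 4 (the number of states). The repeated state found above gives |xy| = j ≤ 4 and |y| = j − i ≥ 1.

ba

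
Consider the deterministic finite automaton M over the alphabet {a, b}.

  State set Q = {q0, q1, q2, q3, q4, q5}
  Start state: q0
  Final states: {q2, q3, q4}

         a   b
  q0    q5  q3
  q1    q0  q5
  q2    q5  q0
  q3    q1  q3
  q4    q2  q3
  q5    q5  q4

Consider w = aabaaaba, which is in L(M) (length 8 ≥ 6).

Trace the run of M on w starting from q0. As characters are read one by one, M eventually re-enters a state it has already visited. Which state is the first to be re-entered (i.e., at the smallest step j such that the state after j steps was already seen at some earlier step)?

State sequence: q0 -a-> q5 -a-> q5 -b-> q4 -a-> q2 -a-> q5 -a-> q5 -b-> q4 -a-> q2
First repeat at step 2: q5 was already visited.

The earliest repeat is at step j = 2: M is in q5, which it already visited at step i = 1.

q5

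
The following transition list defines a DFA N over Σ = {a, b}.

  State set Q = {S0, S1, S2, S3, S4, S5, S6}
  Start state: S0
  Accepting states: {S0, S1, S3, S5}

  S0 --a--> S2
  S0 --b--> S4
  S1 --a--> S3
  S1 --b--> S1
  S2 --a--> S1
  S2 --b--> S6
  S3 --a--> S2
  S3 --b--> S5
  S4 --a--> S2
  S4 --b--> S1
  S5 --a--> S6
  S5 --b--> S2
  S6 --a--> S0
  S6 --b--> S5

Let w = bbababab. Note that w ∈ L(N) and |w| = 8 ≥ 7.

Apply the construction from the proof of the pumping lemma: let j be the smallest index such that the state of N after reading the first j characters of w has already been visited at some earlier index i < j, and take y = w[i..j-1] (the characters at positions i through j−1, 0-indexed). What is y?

Run of N on w = b b a b a b a b:
  step 0: S0  (start)
  step 1: S4  (read b: S0→S4)
  step 2: S1  (read b: S4→S1)
  step 3: S3  (read a: S1→S3)
  step 4: S5  (read b: S3→S5)
  step 5: S6  (read a: S5→S6)
  step 6: S5  (read b: S6→S5)   ← first repeat (S5 seen earlier)
  step 7: S6  (read a: S5→S6)
  step 8: S5  (read b: S6→S5)

So i = 4, j = 6, giving x = w[0:4] = bbab, y = w[4:6] = ab, z = w[6:8] = ab.
Check: |xy| = 6 ≤ 7 and |y| = 2 ≥ 1. Reading y takes N from S5 back to S5, so every xyⁱz is accepted.

ab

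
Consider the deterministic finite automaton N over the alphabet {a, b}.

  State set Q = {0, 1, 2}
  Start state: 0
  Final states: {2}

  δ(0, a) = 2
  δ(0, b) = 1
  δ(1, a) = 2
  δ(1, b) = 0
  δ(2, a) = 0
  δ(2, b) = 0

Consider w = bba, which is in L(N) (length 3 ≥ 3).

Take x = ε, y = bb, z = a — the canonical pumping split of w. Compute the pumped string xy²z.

bbbba

xy^2z = ε·bb·bb·a = bbbba.
Reading y = bb takes N from 0 back to 0, so after x·y·y the machine is still in 0, and z then leads to the accepting state 2. Hence bbbba ∈ L(N).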